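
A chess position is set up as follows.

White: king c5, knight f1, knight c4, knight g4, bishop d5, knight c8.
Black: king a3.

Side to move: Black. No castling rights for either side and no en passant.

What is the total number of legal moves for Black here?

Black to move; king on a3.
In check: yes, from the white knight on c4.
Legal moves: Ka4, Kb3, Ka2.
Count: 3.

3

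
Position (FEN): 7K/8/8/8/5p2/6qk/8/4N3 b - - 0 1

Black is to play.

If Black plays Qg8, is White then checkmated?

After Qg8: white king on h8; in check: yes, from the black queen on g8.
White has 1 legal reply: Kxg8.
In check but a legal move exists → not checkmate.

no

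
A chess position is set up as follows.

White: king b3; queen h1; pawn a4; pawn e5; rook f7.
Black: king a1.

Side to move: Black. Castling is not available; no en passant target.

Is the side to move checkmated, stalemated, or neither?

Black to move; black king on a1.
In check: yes, from the white queen on h1.
King squares — b1: attacked by Qh1; a2: attacked by Kb3; b2: attacked by Kb3.
Legal moves for Black: none.
In check with no legal moves → checkmate.

checkmate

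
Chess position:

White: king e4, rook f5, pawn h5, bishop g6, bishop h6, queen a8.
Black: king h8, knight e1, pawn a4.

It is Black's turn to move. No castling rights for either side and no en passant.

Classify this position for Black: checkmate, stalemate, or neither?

Black to move; black king on h8.
In check: yes, from the white queen on a8.
King squares — g7: attacked by Bh6; h7: attacked by Bg6; g8: attacked by Qa8.
Legal moves for Black: none.
In check with no legal moves → checkmate.

checkmate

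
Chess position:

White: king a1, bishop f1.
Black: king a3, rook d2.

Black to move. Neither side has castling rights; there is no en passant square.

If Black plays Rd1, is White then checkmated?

yes

After Rd1: white king on a1; in check: yes, from the black rook on d1.
King squares — b1: attacked by Rd1; a2: attacked by Ka3; b2: attacked by Ka3.
White has no legal moves → checkmate.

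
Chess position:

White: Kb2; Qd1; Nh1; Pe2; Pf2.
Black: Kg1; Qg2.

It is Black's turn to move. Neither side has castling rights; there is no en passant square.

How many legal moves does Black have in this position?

Black to move; king on g1.
In check: yes, from the white queen on d1.
Legal moves: Kh2, Qf1.
Count: 2.

2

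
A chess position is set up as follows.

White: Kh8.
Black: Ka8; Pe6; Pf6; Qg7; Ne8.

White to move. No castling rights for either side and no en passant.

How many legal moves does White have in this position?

0

White to move; king on h8.
In check: yes, from the black queen on g7.
Legal moves: none.
Count: 0.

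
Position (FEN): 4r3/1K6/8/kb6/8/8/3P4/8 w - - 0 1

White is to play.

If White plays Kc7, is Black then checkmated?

After Kc7: black king on a5; in check: no.
Black is not in check, so this cannot be checkmate.

no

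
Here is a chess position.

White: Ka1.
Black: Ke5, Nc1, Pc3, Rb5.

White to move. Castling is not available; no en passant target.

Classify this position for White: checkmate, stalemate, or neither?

White to move; white king on a1.
In check: no.
King squares — b1: attacked by Rb5; a2: attacked by Nc1; b2: attacked by Pc3.
Legal moves for White: none.
Not in check and no legal moves → stalemate.

stalemate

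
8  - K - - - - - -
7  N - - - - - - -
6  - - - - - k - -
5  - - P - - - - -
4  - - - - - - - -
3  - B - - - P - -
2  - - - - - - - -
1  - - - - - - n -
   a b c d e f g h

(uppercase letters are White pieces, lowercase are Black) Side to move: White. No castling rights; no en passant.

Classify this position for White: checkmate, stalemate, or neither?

neither

White to move; white king on b8.
In check: no.
Legal moves for White: Kc8, Ka8, Kc7, Kb7, Nc8, Nc6, Nb5, Bg8, Bf7, Be6, Bd5, Bc4, Ba4, Bc2, Ba2, Bd1, c6, f4.
White has 18 legal moves and is not in check → neither.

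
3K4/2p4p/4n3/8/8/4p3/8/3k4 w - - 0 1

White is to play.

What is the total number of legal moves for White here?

4

White to move; king on d8.
In check: yes, from the black knight on e6.
Legal moves: Ke8, Kc8, Ke7, Kd7.
Count: 4.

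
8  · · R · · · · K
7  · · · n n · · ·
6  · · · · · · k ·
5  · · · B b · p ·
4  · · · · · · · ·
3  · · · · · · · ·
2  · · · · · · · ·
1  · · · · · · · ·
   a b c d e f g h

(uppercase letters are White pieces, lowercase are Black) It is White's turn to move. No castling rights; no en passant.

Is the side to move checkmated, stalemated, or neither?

White to move; white king on h8.
In check: yes, from the black bishop on e5.
King squares — g7: attacked by Be5; h7: attacked by Kg6; g8: attacked by Ne7.
Legal moves for White: none.
In check with no legal moves → checkmate.

checkmate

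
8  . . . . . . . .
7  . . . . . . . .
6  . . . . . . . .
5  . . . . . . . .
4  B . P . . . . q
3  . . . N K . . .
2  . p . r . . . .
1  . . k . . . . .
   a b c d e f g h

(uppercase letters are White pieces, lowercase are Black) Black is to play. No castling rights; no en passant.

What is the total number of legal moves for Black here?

2

Black to move; king on c1.
In check: yes, from the white knight on d3.
Legal moves: Kb1, Rxd3+.
Count: 2.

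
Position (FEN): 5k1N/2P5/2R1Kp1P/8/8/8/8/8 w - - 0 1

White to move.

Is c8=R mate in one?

yes

After c8=R: black king on f8; in check: yes, from the white rook on c8.
King squares — e7: attacked by Ke6; f7: attacked by Ke6; g7: attacked by Ph6; e8: attacked by Rc8; g8: attacked by Rc8.
Black has no legal moves → checkmate.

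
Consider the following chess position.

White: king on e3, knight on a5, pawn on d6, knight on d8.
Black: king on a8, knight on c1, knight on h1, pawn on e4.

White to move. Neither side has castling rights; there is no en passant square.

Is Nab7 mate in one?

After Nab7: black king on a8; in check: no.
Black is not in check, so this cannot be checkmate.

no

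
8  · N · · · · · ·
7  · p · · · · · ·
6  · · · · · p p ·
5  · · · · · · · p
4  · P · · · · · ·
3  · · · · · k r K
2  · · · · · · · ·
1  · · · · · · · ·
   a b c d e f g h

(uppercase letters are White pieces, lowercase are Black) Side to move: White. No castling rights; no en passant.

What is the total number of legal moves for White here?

White to move; king on h3.
In check: yes, from the black rook on g3.
Legal moves: Kh4, Kh2.
Count: 2.

2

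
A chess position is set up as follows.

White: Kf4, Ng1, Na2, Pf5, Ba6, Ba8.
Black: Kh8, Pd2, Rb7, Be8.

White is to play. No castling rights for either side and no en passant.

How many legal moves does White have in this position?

White to move; king on f4.
In check: no.
Legal moves: B8xb7, B6xb7, Bb5, Bc4, Bd3, Be2, Bf1, Kg5, Ke5, Kg4, Ke4, Kg3, Kf3, Ke3, Nb4, Nc3, Nc1, Nh3, Nf3, Ne2, f6.
Count: 21.

21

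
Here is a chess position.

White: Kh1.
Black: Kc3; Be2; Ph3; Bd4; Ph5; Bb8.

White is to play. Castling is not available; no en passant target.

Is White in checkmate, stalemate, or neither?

White to move; white king on h1.
In check: no.
King squares — g1: attacked by Bd4; g2: attacked by Ph3; h2: attacked by Bb8.
Legal moves for White: none.
Not in check and no legal moves → stalemate.

stalemate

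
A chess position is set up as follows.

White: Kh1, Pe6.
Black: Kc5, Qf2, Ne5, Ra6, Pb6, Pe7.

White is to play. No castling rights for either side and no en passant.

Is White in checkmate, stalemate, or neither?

stalemate

White to move; white king on h1.
In check: no.
King squares — g1: attacked by Qf2; g2: attacked by Qf2; h2: attacked by Qf2.
Legal moves for White: none.
Not in check and no legal moves → stalemate.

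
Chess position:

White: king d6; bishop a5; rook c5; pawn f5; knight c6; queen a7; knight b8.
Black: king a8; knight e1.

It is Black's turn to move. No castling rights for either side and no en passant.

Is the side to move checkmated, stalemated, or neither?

checkmate

Black to move; black king on a8.
In check: yes, from the white queen on a7.
King squares — a7: attacked by Nc6; b7: attacked by Qa7; b8: attacked by Nc6.
Legal moves for Black: none.
In check with no legal moves → checkmate.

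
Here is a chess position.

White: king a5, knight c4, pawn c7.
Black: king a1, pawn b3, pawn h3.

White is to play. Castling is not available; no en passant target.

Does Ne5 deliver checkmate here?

no

After Ne5: black king on a1; in check: no.
Black is not in check, so this cannot be checkmate.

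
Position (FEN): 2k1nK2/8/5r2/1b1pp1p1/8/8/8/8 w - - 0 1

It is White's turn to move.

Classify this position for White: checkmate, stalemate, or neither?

White to move; white king on f8.
In check: yes, from the black rook on f6.
King squares — e7: available; f7: attacked by Rf6; g7: attacked by Ne8; e8: attacked by Bb5; g8: available.
Legal moves for White: Kg8, Ke7.
White is in check but has 2 legal moves → neither.

neither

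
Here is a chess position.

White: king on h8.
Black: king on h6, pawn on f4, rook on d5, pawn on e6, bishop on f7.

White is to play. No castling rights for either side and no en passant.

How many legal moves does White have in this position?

White to move; king on h8.
In check: no.
Legal moves: none.
Count: 0.

0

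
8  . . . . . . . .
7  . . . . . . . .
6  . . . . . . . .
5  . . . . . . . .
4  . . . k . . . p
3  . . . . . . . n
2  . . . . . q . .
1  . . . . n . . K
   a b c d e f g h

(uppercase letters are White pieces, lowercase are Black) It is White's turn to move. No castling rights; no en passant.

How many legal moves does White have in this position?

White to move; king on h1.
In check: no.
Legal moves: none.
Count: 0.

0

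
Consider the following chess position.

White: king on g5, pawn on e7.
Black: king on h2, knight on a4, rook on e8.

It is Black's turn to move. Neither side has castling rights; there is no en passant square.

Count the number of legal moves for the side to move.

17

Black to move; king on h2.
In check: no.
Legal moves: Rh8, Rg8+, Rf8, Rd8, Rc8, Rb8, Ra8, Rxe7, Nb6, Nc5, Nc3, Nb2, Kh3, Kg3, Kg2, Kh1, Kg1.
Count: 17.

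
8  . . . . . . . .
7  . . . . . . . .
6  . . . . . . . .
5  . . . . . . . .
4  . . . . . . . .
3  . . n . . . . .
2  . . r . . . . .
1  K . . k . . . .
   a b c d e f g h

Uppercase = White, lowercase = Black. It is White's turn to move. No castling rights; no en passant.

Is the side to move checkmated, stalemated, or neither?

White to move; white king on a1.
In check: no.
King squares — b1: attacked by Nc3; a2: attacked by Rc2; b2: attacked by Rc2.
Legal moves for White: none.
Not in check and no legal moves → stalemate.

stalemate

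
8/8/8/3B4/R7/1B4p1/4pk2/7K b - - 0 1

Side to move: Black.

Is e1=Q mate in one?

After e1=Q: white king on h1; in check: yes, from the black queen on e1.
King squares — g1: attacked by Qe1; g2: attacked by Kf2; h2: attacked by Pg3.
White has no legal moves → checkmate.

yes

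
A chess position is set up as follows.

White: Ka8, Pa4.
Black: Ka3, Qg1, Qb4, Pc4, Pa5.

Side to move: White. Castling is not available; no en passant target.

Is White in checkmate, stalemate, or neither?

stalemate

White to move; white king on a8.
In check: no.
King squares — a7: attacked by Qg1; b7: attacked by Qb4; b8: attacked by Qb4.
Legal moves for White: none.
Not in check and no legal moves → stalemate.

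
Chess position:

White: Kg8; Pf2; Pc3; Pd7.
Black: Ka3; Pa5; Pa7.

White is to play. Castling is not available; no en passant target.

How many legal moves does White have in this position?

12

White to move; king on g8.
In check: no.
Legal moves: Kh8, Kf8, Kh7, Kg7, Kf7, d8=Q, d8=R, d8=B, d8=N, c4, f3, f4.
Count: 12.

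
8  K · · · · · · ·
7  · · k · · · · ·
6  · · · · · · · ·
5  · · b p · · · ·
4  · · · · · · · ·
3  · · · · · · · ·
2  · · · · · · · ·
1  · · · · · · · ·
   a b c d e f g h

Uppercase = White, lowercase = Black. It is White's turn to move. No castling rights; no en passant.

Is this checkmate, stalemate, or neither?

White to move; white king on a8.
In check: no.
King squares — a7: attacked by Bc5; b7: attacked by Kc7; b8: attacked by Kc7.
Legal moves for White: none.
Not in check and no legal moves → stalemate.

stalemate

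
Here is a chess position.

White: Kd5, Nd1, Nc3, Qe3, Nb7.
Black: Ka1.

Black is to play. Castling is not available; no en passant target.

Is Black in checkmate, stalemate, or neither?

Black to move; black king on a1.
In check: no.
King squares — b1: attacked by Nc3; a2: attacked by Nc3; b2: attacked by Nd1.
Legal moves for Black: none.
Not in check and no legal moves → stalemate.

stalemate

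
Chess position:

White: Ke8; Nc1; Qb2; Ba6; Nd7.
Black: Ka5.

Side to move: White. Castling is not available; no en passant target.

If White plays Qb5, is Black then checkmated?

yes

After Qb5: black king on a5; in check: yes, from the white queen on b5.
King squares — a4: attacked by Qb5; b4: attacked by Qb5; b5: attacked by Ba6; a6: attacked by Qb5; b6: attacked by Qb5.
Black has no legal moves → checkmate.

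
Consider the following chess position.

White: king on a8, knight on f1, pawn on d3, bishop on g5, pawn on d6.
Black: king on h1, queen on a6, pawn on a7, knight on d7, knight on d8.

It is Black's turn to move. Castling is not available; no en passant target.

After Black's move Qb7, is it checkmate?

After Qb7: white king on a8; in check: yes, from the black queen on b7.
King squares — a7: attacked by Qb7; b7: attacked by Nd8; b8: attacked by Qb7.
White has no legal moves → checkmate.

yes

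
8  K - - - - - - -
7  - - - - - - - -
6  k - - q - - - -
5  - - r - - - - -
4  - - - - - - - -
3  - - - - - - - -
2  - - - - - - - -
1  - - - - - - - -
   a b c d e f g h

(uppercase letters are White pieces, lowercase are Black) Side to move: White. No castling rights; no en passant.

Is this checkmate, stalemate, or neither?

White to move; white king on a8.
In check: no.
King squares — a7: attacked by Ka6; b7: attacked by Ka6; b8: attacked by Qd6.
Legal moves for White: none.
Not in check and no legal moves → stalemate.

stalemate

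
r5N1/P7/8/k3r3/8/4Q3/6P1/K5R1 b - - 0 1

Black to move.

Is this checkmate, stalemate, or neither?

neither

Black to move; black king on a5.
In check: no.
Legal moves for Black include: Rxg8, Rf8, Rae8, Rd8, Rc8, Rb8, Rxa7, Ree8, Re7, Re6, Rh5, Rg5, Rf5, Rd5, Rc5, Rb5, Re4, Rxe3, ... (list truncated; more exist).
Black has legal moves and is not in check → neither.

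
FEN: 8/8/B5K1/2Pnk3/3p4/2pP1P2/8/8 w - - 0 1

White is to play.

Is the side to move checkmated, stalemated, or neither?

neither

White to move; white king on g6.
In check: no.
Legal moves for White: Kh7, Kg7, Kf7, Kh6, Kh5, Kg5, Bc8, Bb7, Bb5, Bc4, c6, f4+.
White has 12 legal moves and is not in check → neither.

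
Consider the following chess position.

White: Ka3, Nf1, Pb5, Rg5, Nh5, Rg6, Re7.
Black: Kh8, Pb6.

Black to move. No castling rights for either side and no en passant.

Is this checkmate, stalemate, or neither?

stalemate

Black to move; black king on h8.
In check: no.
King squares — g7: attacked by Nh5; h7: attacked by Re7; g8: attacked by Rg6.
Legal moves for Black: none.
Not in check and no legal moves → stalemate.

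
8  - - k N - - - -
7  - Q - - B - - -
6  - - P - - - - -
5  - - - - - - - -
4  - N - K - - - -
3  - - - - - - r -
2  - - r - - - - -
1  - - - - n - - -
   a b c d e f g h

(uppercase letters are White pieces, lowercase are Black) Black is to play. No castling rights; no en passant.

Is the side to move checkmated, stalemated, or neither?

checkmate

Black to move; black king on c8.
In check: yes, from the white queen on b7.
King squares — b7: attacked by Pc6; c7: attacked by Qb7; d7: attacked by Pc6; b8: attacked by Qb7; d8: attacked by Be7.
Legal moves for Black: none.
In check with no legal moves → checkmate.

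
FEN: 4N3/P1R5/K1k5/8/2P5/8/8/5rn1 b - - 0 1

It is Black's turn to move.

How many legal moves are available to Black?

0

Black to move; king on c6.
In check: yes, from the white rook on c7.
Legal moves: none.
Count: 0.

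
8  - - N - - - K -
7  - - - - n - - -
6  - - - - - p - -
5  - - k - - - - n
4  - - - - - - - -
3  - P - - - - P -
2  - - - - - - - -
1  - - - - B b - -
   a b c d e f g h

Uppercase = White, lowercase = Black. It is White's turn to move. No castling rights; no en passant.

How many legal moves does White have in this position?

5

White to move; king on g8.
In check: yes, from the black knight on e7.
Legal moves: Kh8, Kf8, Kh7, Kf7, Nxe7.
Count: 5.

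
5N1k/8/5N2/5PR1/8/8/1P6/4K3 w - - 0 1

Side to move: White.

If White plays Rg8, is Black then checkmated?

yes

After Rg8: black king on h8; in check: yes, from the white rook on g8.
King squares — g7: attacked by Rg8; h7: attacked by Nf6; g8: attacked by Nf6.
Black has no legal moves → checkmate.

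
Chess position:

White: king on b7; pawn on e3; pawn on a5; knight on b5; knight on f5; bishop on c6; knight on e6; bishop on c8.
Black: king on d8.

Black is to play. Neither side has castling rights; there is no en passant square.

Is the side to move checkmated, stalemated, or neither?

Black to move; black king on d8.
In check: yes, from the white knight on e6.
King squares — c7: attacked by Nb5; d7: attacked by Bc6; e7: attacked by Nf5; c8: attacked by Kb7; e8: attacked by Bc6.
Legal moves for Black: none.
In check with no legal moves → checkmate.

checkmate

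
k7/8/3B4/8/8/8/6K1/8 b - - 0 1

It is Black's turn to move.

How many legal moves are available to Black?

Black to move; king on a8.
In check: no.
Legal moves: Kb7, Ka7.
Count: 2.

2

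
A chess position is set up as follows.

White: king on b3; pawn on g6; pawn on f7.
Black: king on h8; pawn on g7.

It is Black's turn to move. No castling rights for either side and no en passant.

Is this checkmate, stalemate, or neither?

Black to move; black king on h8.
In check: no.
King squares — g7: own pawn; h7: attacked by Pg6; g8: attacked by Pf7.
Legal moves for Black: none.
Not in check and no legal moves → stalemate.

stalemate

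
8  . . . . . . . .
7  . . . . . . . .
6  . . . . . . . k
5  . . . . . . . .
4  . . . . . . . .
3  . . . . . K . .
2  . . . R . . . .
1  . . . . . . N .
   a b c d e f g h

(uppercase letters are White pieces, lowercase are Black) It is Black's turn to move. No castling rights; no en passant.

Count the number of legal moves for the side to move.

Black to move; king on h6.
In check: no.
Legal moves: Kh7, Kg7, Kg6, Kh5, Kg5.
Count: 5.

5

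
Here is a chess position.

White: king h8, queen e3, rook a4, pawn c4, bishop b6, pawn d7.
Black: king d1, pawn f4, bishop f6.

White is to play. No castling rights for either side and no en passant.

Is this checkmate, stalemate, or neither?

White to move; white king on h8.
In check: yes, from the black bishop on f6.
King squares — g7: attacked by Bf6; h7: available; g8: available.
Legal moves for White: Kg8, Kh7.
White is in check but has 2 legal moves → neither.

neither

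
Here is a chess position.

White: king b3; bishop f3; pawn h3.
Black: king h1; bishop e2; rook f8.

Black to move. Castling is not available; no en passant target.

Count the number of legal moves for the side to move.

4

Black to move; king on h1.
In check: yes, from the white bishop on f3.
Legal moves: Kh2, Kg1, Rxf3+, Bxf3.
Count: 4.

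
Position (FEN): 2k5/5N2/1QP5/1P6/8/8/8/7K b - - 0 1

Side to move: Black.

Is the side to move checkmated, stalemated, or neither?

stalemate

Black to move; black king on c8.
In check: no.
King squares — b7: attacked by Qb6; c7: attacked by Qb6; d7: attacked by Pc6; b8: attacked by Qb6; d8: attacked by Qb6.
Legal moves for Black: none.
Not in check and no legal moves → stalemate.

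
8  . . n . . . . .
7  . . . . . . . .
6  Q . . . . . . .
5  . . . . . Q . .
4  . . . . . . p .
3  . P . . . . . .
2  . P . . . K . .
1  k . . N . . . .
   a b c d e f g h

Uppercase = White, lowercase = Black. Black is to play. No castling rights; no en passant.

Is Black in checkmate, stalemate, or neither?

Black to move; black king on a1.
In check: yes, from the white queen on a6.
King squares — b1: attacked by Qf5; a2: attacked by Qa6; b2: attacked by Nd1.
Legal moves for Black: none.
In check with no legal moves → checkmate.

checkmate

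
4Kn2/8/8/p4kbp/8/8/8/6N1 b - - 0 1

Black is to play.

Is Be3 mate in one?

no

After Be3: white king on e8; in check: no.
White is not in check, so this cannot be checkmate.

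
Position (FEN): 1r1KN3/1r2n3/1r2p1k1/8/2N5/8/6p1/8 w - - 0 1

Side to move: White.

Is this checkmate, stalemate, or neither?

White to move; white king on d8.
In check: yes, from the black rook on b8.
King squares — c7: attacked by Rb7; d7: attacked by Rb7; e7: attacked by Rb7; c8: attacked by Ne7; e8: own knight.
Legal moves for White: none.
In check with no legal moves → checkmate.

checkmate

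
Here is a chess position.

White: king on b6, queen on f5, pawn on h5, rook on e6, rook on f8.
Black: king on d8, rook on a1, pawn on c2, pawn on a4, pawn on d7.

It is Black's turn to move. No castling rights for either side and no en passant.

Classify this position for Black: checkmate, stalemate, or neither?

Black to move; black king on d8.
In check: yes, from the white rook on f8.
King squares — c7: attacked by Kb6; d7: own pawn; e7: attacked by Re6; c8: attacked by Rf8; e8: attacked by Re6.
Legal moves for Black: none.
In check with no legal moves → checkmate.

checkmate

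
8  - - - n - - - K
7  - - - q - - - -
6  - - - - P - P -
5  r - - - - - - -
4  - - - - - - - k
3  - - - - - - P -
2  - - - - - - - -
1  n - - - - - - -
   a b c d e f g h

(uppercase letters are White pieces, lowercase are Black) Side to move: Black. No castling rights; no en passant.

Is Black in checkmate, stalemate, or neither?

Black to move; black king on h4.
In check: yes, from the white pawn on g3.
Legal moves for Black: Kh5, Kg5, Kg4, Kh3, Kxg3.
Black is in check but has 5 legal moves → neither.

neither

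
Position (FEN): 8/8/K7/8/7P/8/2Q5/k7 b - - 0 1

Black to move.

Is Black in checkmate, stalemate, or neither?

stalemate

Black to move; black king on a1.
In check: no.
King squares — b1: attacked by Qc2; a2: attacked by Qc2; b2: attacked by Qc2.
Legal moves for Black: none.
Not in check and no legal moves → stalemate.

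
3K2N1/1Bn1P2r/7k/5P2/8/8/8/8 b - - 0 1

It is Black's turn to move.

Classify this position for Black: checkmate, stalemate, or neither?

Black to move; black king on h6.
In check: yes, from the white knight on g8.
King squares — g5: available; h5: available; g6: attacked by Pf5; g7: available; h7: own rook.
Legal moves for Black: Kg7, Kh5, Kg5.
Black is in check but has 3 legal moves → neither.

neither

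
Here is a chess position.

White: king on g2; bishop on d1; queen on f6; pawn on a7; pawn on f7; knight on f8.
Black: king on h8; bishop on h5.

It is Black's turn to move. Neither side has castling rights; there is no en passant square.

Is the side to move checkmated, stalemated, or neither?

checkmate

Black to move; black king on h8.
In check: yes, from the white queen on f6.
King squares — g7: attacked by Qf6; h7: attacked by Nf8; g8: attacked by Pf7.
Legal moves for Black: none.
In check with no legal moves → checkmate.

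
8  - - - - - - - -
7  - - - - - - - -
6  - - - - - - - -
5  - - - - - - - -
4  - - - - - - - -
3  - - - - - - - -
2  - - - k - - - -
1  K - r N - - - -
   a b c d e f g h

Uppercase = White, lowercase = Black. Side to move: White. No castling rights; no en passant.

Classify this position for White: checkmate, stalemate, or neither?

neither

White to move; white king on a1.
In check: yes, from the black rook on c1.
King squares — b1: attacked by Rc1; a2: available; b2: available.
Legal moves for White: Kb2, Ka2.
White is in check but has 2 legal moves → neither.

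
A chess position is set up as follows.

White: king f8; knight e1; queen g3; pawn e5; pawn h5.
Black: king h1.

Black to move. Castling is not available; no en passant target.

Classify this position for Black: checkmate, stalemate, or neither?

Black to move; black king on h1.
In check: no.
King squares — g1: attacked by Qg3; g2: attacked by Ne1; h2: attacked by Qg3.
Legal moves for Black: none.
Not in check and no legal moves → stalemate.

stalemate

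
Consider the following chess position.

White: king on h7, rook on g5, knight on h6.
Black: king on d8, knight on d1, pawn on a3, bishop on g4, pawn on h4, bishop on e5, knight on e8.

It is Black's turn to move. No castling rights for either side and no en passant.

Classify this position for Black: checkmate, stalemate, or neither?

Black to move; black king on d8.
In check: no.
Legal moves for Black include: Ng7, Nc7, Nf6+, Nd6, Kc8, Ke7, Kd7, Kc7, Bh8, Bb8, Bg7, Bc7, Bf6, Bd6, Bf4, Bd4, Bg3, Bc3, ... (list truncated; more exist).
Black has legal moves and is not in check → neither.

neither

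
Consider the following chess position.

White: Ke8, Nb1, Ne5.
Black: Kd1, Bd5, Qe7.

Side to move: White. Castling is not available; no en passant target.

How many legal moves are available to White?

1

White to move; king on e8.
In check: yes, from the black queen on e7.
Legal moves: Kxe7.
Count: 1.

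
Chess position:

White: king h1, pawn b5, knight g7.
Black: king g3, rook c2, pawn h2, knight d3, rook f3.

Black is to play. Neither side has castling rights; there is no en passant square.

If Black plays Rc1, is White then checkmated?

yes

After Rc1: white king on h1; in check: yes, from the black rook on c1.
King squares — g1: attacked by Rc1; g2: attacked by Kg3; h2: attacked by Kg3.
White has no legal moves → checkmate.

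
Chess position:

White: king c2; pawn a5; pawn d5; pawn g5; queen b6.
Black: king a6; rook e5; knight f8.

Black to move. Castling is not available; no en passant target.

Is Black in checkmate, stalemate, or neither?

Black to move; black king on a6.
In check: yes, from the white queen on b6.
King squares — a5: attacked by Qb6; b5: attacked by Qb6; b6: attacked by Pa5; a7: attacked by Qb6; b7: attacked by Qb6.
Legal moves for Black: none.
In check with no legal moves → checkmate.

checkmate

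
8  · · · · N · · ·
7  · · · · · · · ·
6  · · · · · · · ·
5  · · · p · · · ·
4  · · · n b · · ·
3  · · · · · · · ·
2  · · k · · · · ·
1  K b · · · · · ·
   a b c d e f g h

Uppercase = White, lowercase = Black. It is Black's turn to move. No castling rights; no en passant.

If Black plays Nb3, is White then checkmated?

yes

After Nb3: white king on a1; in check: yes, from the black knight on b3.
King squares — b1: attacked by Kc2; a2: attacked by Bb1; b2: attacked by Kc2.
White has no legal moves → checkmate.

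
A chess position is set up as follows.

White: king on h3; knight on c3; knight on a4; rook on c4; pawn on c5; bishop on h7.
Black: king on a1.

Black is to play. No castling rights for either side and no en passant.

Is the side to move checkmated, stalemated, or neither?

Black to move; black king on a1.
In check: no.
King squares — b1: attacked by Nc3; a2: attacked by Nc3; b2: attacked by Na4.
Legal moves for Black: none.
Not in check and no legal moves → stalemate.

stalemate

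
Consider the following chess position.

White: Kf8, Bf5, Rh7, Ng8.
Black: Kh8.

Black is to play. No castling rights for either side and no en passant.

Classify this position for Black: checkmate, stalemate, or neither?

Black to move; black king on h8.
In check: yes, from the white rook on h7.
King squares — g7: attacked by Rh7; h7: attacked by Bf5; g8: attacked by Kf8.
Legal moves for Black: none.
In check with no legal moves → checkmate.

checkmate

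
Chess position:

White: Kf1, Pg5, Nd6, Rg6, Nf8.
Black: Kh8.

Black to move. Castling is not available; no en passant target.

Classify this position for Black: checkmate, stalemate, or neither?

stalemate

Black to move; black king on h8.
In check: no.
King squares — g7: attacked by Rg6; h7: attacked by Nf8; g8: attacked by Rg6.
Legal moves for Black: none.
Not in check and no legal moves → stalemate.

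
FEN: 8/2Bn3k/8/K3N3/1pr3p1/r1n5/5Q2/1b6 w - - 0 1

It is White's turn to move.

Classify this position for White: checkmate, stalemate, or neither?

checkmate

White to move; white king on a5.
In check: yes, from the black rook on a3.
King squares — a4: attacked by Ra3; b4: attacked by Rc4; b5: attacked by Nc3; a6: attacked by Ra3; b6: attacked by Nd7.
Legal moves for White: none.
In check with no legal moves → checkmate.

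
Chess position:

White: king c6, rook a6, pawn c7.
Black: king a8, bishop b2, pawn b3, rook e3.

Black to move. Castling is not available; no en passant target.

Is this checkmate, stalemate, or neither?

checkmate

Black to move; black king on a8.
In check: yes, from the white rook on a6.
King squares — a7: attacked by Ra6; b7: attacked by Kc6; b8: attacked by Pc7.
Legal moves for Black: none.
In check with no legal moves → checkmate.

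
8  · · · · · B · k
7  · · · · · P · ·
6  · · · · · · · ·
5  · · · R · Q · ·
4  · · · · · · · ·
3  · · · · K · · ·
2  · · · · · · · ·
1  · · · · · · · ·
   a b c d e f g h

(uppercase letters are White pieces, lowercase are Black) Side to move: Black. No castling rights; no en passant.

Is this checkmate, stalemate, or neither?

Black to move; black king on h8.
In check: no.
King squares — g7: attacked by Bf8; h7: attacked by Qf5; g8: attacked by Pf7.
Legal moves for Black: none.
Not in check and no legal moves → stalemate.

stalemate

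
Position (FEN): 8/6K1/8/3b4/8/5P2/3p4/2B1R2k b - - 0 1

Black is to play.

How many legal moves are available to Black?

Black to move; king on h1.
In check: yes, from the white rook on e1.
Legal moves: Kh2, Kg2, dxe1=Q, dxe1=R, dxe1=B, dxe1=N.
Count: 6.

6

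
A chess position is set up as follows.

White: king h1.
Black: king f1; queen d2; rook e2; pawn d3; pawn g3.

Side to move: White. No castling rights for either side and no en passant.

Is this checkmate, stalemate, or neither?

stalemate

White to move; white king on h1.
In check: no.
King squares — g1: attacked by Kf1; g2: attacked by Kf1; h2: attacked by Re2.
Legal moves for White: none.
Not in check and no legal moves → stalemate.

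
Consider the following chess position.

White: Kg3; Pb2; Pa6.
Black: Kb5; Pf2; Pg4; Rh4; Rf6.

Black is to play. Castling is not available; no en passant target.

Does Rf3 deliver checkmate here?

no

After Rf3: white king on g3; in check: yes, from the black rook on f3.
White has 2 legal replies: Kxh4, Kg2.
In check but a legal move exists → not checkmate.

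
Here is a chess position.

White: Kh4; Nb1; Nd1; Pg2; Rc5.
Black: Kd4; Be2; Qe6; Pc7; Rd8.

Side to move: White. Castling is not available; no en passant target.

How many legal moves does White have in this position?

24

White to move; king on h4.
In check: no.
Legal moves: Rxc7, Rc6, Rh5, Rg5, Rf5, Re5, Rd5+, Rb5, Ra5, Rc4+, Rc3, Rc2, Rc1, Kg5, Kg3, Ne3, Ndc3, Nf2, Nb2, Nbc3, Na3, Nd2, g3, g4.
Count: 24.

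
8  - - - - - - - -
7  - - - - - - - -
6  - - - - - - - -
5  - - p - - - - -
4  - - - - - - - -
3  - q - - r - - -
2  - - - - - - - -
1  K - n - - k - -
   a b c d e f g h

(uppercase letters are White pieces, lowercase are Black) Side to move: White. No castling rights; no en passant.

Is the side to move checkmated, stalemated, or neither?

stalemate

White to move; white king on a1.
In check: no.
King squares — b1: attacked by Qb3; a2: attacked by Nc1; b2: attacked by Qb3.
Legal moves for White: none.
Not in check and no legal moves → stalemate.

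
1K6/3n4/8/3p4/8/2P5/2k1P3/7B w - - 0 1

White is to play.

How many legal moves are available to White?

White to move; king on b8.
In check: yes, from the black knight on d7.
Legal moves: Kc8, Ka8, Kc7, Kb7, Ka7.
Count: 5.

5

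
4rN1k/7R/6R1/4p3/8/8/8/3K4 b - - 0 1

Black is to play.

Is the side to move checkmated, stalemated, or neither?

checkmate

Black to move; black king on h8.
In check: yes, from the white rook on h7.
King squares — g7: attacked by Rg6; h7: attacked by Nf8; g8: attacked by Rg6.
Legal moves for Black: none.
In check with no legal moves → checkmate.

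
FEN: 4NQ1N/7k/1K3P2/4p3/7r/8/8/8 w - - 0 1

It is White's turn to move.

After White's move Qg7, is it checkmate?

After Qg7: black king on h7; in check: yes, from the white queen on g7.
King squares — g6: attacked by Qg7; h6: attacked by Qg7; g7: attacked by Pf6; g8: attacked by Qg7; h8: attacked by Qg7.
Black has no legal moves → checkmate.

yes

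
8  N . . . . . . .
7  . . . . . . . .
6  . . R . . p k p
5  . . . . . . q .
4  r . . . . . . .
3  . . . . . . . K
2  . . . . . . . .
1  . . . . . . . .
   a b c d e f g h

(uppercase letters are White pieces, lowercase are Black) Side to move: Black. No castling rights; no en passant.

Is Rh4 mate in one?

After Rh4: white king on h3; in check: yes, from the black rook on h4.
King squares — g2: attacked by Qg5; h2: attacked by Rh4; g3: attacked by Qg5; g4: attacked by Rh4; h4: attacked by Qg5.
White has no legal moves → checkmate.

yes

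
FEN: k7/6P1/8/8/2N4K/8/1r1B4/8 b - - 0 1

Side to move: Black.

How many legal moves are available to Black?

13

Black to move; king on a8.
In check: no.
Legal moves: Kb8, Kb7, Ka7, Rb8, Rb7, Rb6, Rb5, Rb4, Rb3, Rxd2, Rc2, Ra2, Rb1.
Count: 13.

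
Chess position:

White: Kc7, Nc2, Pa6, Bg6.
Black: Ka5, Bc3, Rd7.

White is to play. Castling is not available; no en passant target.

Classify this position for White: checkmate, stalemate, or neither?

neither

White to move; white king on c7.
In check: yes, from the black rook on d7.
King squares — b6: attacked by Ka5; c6: available; d6: attacked by Rd7; b7: attacked by Rd7; d7: available; b8: available; c8: available; d8: attacked by Rd7.
Legal moves for White: Kc8, Kb8, Kxd7, Kc6.
White is in check but has 4 legal moves → neither.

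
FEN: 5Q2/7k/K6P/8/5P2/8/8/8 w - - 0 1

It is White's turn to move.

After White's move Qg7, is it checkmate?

yes

After Qg7: black king on h7; in check: yes, from the white queen on g7.
King squares — g6: attacked by Qg7; h6: attacked by Qg7; g7: attacked by Ph6; g8: attacked by Qg7; h8: attacked by Qg7.
Black has no legal moves → checkmate.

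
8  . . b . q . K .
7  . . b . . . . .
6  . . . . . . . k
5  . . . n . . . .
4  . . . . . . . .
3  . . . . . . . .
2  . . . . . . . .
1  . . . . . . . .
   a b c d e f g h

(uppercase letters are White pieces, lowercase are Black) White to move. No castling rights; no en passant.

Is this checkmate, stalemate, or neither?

White to move; white king on g8.
In check: yes, from the black queen on e8.
King squares — f7: attacked by Qe8; g7: attacked by Kh6; h7: attacked by Kh6; f8: attacked by Qe8; h8: attacked by Qe8.
Legal moves for White: none.
In check with no legal moves → checkmate.

checkmate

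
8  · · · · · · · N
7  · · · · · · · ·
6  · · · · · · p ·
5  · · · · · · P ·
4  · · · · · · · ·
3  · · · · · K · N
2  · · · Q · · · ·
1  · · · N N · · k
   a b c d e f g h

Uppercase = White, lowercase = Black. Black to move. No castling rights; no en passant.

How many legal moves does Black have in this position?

0

Black to move; king on h1.
In check: no.
Legal moves: none.
Count: 0.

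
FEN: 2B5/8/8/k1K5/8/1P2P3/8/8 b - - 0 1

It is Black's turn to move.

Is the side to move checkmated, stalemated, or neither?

stalemate

Black to move; black king on a5.
In check: no.
King squares — a4: attacked by Pb3; b4: attacked by Kc5; b5: attacked by Kc5; a6: attacked by Bc8; b6: attacked by Kc5.
Legal moves for Black: none.
Not in check and no legal moves → stalemate.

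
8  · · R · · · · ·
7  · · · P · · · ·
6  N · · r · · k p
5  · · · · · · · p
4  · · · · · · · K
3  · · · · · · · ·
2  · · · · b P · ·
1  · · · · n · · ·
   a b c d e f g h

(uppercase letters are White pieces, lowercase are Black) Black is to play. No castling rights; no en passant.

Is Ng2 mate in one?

no

After Ng2: white king on h4; in check: yes, from the black knight on g2.
White has 2 legal replies: Kh3, Kg3.
In check but a legal move exists → not checkmate.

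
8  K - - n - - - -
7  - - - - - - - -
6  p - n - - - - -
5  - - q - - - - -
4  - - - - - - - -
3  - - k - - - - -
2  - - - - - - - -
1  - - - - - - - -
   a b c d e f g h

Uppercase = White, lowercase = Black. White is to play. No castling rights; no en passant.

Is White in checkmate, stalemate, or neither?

White to move; white king on a8.
In check: no.
King squares — a7: attacked by Qc5; b7: attacked by Nd8; b8: attacked by Nc6.
Legal moves for White: none.
Not in check and no legal moves → stalemate.

stalemate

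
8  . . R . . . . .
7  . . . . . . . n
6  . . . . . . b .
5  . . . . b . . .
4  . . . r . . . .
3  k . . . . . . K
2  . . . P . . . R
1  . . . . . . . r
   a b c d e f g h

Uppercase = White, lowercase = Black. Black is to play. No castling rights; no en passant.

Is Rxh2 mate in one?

After Rxh2: white king on h3; in check: yes, from the black rook on h2.
King squares — g2: attacked by Rh2; h2: attacked by Be5; g3: attacked by Be5; g4: attacked by Rd4; h4: attacked by Rh2.
White has no legal moves → checkmate.

yes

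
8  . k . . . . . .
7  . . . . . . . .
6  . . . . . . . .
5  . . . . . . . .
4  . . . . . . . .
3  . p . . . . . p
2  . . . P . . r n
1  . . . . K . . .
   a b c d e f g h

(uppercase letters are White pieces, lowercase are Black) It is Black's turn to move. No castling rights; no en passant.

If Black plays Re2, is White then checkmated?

no

After Re2: white king on e1; in check: yes, from the black rook on e2.
White has 2 legal replies: Kxe2, Kd1.
In check but a legal move exists → not checkmate.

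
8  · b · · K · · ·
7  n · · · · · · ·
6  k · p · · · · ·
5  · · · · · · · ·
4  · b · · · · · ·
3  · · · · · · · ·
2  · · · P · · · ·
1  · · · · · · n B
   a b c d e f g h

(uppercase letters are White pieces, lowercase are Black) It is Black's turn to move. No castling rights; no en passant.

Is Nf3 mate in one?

no

After Nf3: white king on e8; in check: no.
White is not in check, so this cannot be checkmate.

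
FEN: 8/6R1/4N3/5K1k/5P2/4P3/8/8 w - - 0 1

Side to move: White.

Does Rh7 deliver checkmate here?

yes

After Rh7: black king on h5; in check: yes, from the white rook on h7.
King squares — g4: attacked by Kf5; h4: attacked by Rh7; g5: attacked by Pf4; g6: attacked by Kf5; h6: attacked by Rh7.
Black has no legal moves → checkmate.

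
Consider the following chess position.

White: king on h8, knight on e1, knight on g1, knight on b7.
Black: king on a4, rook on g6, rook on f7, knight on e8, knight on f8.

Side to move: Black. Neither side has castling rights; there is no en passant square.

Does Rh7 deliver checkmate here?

yes

After Rh7: white king on h8; in check: yes, from the black rook on h7.
King squares — g7: attacked by Rg6; h7: attacked by Nf8; g8: attacked by Rg6.
White has no legal moves → checkmate.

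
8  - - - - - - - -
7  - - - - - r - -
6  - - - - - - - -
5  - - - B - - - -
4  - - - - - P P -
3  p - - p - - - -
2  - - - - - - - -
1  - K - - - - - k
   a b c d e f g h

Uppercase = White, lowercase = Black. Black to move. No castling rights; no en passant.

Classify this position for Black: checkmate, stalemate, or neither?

Black to move; black king on h1.
In check: yes, from the white bishop on d5.
King squares — g1: available; g2: attacked by Bd5; h2: available.
Legal moves for Black: Kh2, Kg1.
Black is in check but has 2 legal moves → neither.

neither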